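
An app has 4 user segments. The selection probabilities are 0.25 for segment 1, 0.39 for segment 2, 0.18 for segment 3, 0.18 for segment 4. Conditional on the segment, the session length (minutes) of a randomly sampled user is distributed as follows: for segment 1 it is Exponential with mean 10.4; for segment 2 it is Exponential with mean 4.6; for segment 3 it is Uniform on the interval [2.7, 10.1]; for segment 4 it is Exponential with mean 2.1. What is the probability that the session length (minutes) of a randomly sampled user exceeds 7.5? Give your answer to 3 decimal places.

Conditional on each segment, P(X > 7.5): 1: 0.486191; 2: 0.195844; 3: 0.351351; 4: 0.0281157.
By total probability, P(X > 7.5) = 0.25·0.486191 + 0.39·0.195844 + 0.18·0.351351 + 0.18·0.0281157 = 0.266231.

0.266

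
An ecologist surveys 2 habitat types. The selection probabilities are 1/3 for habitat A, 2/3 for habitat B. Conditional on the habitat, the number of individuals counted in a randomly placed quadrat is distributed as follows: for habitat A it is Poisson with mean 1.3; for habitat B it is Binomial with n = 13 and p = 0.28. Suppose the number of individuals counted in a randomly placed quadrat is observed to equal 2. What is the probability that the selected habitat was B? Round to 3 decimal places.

Likelihoods P(X=2 | ·): A: 0.230289; B: 0.164842.
Posterior ∝ prior × likelihood. Numerator for B: 0.666667·0.164842 = 0.109895.
Normalizing constant: 0.333333·0.230289 + 0.666667·0.164842 = 0.186658.
P(B | observation) = 0.109895 / 0.186658 = 0.58875.

0.589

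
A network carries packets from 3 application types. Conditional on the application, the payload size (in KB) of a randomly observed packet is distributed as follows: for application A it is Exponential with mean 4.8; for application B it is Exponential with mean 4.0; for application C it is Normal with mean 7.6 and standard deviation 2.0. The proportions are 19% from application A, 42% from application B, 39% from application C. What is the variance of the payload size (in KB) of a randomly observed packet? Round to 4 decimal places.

Per component, A: μ=4.8, E[X²]=46.08; B: μ=4, E[X²]=32; C: μ=7.6, E[X²]=61.76.
E[X] = 0.19·4.8 + 0.42·4 + 0.39·7.6 = 5.556.
E[X²] = 0.19·46.08 + 0.42·32 + 0.39·61.76 = 46.2816.
Var(X) = E[X²] − (E[X])² = 46.2816 − 30.8691 = 15.4125.

15.4125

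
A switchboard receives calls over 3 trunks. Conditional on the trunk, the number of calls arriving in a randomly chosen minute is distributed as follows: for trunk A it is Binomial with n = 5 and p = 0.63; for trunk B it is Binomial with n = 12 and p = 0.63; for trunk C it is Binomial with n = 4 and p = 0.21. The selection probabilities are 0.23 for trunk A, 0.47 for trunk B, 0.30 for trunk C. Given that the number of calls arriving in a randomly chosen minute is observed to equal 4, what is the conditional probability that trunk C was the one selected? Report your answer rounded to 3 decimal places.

Likelihoods P(X=4 | ·): A: 0.29143; B: 0.0273893; C: 0.00194481.
Posterior ∝ prior × likelihood. Numerator for C: 0.3·0.00194481 = 0.000583443.
Normalizing constant: 0.23·0.29143 + 0.47·0.0273893 + 0.3·0.00194481 = 0.0804853.
P(C | observation) = 0.000583443 / 0.0804853 = 0.00724907.

0.007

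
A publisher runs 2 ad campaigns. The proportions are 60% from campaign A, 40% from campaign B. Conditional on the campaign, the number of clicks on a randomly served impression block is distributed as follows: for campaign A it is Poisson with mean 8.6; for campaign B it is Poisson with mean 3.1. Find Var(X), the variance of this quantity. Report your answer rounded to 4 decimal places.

13.6600

Per component, A: μ=8.6, E[X²]=82.56; B: μ=3.1, E[X²]=12.71.
E[X] = 0.6·8.6 + 0.4·3.1 = 6.4.
E[X²] = 0.6·82.56 + 0.4·12.71 = 54.62.
Var(X) = E[X²] − (E[X])² = 54.62 − 40.96 = 13.66.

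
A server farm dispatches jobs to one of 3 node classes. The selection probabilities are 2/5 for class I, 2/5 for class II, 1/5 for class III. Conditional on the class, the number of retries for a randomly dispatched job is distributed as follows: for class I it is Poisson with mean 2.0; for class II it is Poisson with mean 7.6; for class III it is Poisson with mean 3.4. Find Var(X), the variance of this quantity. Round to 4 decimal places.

Per component, I: μ=2, E[X²]=6; II: μ=7.6, E[X²]=65.36; III: μ=3.4, E[X²]=14.96.
E[X] = 0.4·2 + 0.4·7.6 + 0.2·3.4 = 4.52.
E[X²] = 0.4·6 + 0.4·65.36 + 0.2·14.96 = 31.536.
Var(X) = E[X²] − (E[X])² = 31.536 − 20.4304 = 11.1056.

11.1056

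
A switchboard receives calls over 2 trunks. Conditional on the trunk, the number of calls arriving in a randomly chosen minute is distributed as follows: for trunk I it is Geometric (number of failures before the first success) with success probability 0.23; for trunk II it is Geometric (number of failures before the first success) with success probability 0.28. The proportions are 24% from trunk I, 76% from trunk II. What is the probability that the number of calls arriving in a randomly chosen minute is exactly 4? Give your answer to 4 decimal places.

0.0766

Conditional on each trunk, P(X = 4): I: 0.080852; II: 0.0752468.
By total probability, P(X = 4) = 0.24·0.080852 + 0.76·0.0752468 = 0.076592.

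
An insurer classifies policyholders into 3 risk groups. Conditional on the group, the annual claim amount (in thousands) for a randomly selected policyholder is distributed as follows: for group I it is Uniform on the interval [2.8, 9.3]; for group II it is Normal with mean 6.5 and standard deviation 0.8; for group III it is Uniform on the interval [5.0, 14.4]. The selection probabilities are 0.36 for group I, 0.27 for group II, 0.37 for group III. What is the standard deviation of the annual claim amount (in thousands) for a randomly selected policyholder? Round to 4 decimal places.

2.6423

Per component, I: μ=6.05, E[X²]=40.1233; II: μ=6.5, E[X²]=42.89; III: μ=9.7, E[X²]=101.453.
E[X] = 0.36·6.05 + 0.27·6.5 + 0.37·9.7 = 7.522.
E[X²] = 0.36·40.1233 + 0.27·42.89 + 0.37·101.453 = 63.5624.
Var(X) = E[X²] − (E[X])² = 63.5624 − 56.5805 = 6.98195.
SD(X) = √6.98195 = 2.64234.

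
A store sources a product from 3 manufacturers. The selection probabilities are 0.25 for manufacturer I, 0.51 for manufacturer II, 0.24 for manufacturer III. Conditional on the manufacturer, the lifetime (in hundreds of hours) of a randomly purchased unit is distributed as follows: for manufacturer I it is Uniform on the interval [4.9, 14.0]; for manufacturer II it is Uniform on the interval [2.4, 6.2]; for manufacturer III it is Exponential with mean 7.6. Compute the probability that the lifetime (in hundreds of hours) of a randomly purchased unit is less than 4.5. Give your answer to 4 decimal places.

0.3891

Conditional on each manufacturer, P(X < 4.5): I: 0; II: 0.552632; III: 0.446838.
By total probability, P(X < 4.5) = 0.25·0 + 0.51·0.552632 + 0.24·0.446838 = 0.389083.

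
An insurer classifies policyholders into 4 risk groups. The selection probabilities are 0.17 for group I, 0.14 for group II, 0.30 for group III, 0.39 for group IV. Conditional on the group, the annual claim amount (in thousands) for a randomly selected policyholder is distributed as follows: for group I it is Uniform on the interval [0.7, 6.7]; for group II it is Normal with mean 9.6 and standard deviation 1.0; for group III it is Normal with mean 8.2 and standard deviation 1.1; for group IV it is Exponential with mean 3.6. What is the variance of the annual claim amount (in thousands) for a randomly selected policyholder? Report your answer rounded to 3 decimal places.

12.453

Per component, I: μ=3.7, E[X²]=16.69; II: μ=9.6, E[X²]=93.16; III: μ=8.2, E[X²]=68.45; IV: μ=3.6, E[X²]=25.92.
E[X] = 0.17·3.7 + 0.14·9.6 + 0.3·8.2 + 0.39·3.6 = 5.837.
E[X²] = 0.17·16.69 + 0.14·93.16 + 0.3·68.45 + 0.39·25.92 = 46.5235.
Var(X) = E[X²] − (E[X])² = 46.5235 − 34.0706 = 12.4529.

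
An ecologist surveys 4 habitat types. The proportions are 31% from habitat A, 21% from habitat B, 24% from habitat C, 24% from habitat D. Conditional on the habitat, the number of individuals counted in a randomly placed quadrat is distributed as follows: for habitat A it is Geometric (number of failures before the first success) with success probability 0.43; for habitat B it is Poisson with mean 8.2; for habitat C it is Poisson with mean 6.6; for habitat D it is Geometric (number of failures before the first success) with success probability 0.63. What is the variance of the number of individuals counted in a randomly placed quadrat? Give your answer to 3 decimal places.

Per component, A: μ=1.32558, E[X²]=4.83991; B: μ=8.2, E[X²]=75.44; C: μ=6.6, E[X²]=50.16; D: μ=0.587302, E[X²]=1.27715.
E[X] = 0.31·1.32558 + 0.21·8.2 + 0.24·6.6 + 0.24·0.587302 = 3.85788.
E[X²] = 0.31·4.83991 + 0.21·75.44 + 0.24·50.16 + 0.24·1.27715 = 29.6877.
Var(X) = E[X²] − (E[X])² = 29.6877 − 14.8833 = 14.8044.

14.804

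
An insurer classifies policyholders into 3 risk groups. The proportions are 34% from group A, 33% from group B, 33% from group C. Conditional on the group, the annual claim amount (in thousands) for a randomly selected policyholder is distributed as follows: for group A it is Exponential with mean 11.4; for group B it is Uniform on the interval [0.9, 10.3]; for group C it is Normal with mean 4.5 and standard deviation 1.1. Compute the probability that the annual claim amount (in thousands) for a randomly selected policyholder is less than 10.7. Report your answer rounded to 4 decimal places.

Conditional on each group, P(X < 10.7): A: 0.608824; B: 1; C: 1.
By total probability, P(X < 10.7) = 0.34·0.608824 + 0.33·1 + 0.33·1 = 0.867.

0.8670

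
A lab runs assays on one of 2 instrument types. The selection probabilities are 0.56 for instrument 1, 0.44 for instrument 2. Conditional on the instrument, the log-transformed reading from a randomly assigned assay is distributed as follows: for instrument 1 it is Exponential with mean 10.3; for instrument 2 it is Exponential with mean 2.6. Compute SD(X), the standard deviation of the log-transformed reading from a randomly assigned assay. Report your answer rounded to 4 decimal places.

8.7746

Per component, 1: μ=10.3, E[X²]=212.18; 2: μ=2.6, E[X²]=13.52.
E[X] = 0.56·10.3 + 0.44·2.6 = 6.912.
E[X²] = 0.56·212.18 + 0.44·13.52 = 124.77.
Var(X) = E[X²] − (E[X])² = 124.77 − 47.7757 = 76.9939.
SD(X) = √76.9939 = 8.77461.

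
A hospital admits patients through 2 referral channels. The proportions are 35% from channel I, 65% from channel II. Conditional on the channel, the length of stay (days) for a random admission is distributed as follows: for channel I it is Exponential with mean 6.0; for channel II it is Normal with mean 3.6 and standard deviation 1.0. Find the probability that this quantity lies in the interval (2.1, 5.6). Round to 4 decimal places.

0.7008

Conditional on each channel, P(2.1 < X < 5.6): I: 0.311447; II: 0.910443.
By total probability, P(2.1 < X < 5.6) = 0.35·0.311447 + 0.65·0.910443 = 0.700794.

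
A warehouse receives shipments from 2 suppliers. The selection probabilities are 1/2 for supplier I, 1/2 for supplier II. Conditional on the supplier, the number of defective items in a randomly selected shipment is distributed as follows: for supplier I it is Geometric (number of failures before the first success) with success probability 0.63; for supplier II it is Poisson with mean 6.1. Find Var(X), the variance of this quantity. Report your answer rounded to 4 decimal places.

11.1136

Per component, I: μ=0.587302, E[X²]=1.27715; II: μ=6.1, E[X²]=43.31.
E[X] = 0.5·0.587302 + 0.5·6.1 = 3.34365.
E[X²] = 0.5·1.27715 + 0.5·43.31 = 22.2936.
Var(X) = E[X²] − (E[X])² = 22.2936 − 11.18 = 11.1136.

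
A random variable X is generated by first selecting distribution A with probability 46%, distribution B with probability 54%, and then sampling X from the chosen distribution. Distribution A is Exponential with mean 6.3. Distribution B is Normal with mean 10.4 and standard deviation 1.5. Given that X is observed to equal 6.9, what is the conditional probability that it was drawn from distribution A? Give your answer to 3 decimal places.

0.721

Likelihoods f(6.9 | ·): A: 0.0530889; B: 0.0174813.
Posterior ∝ prior × likelihood. Numerator for A: 0.46·0.0530889 = 0.0244209.
Normalizing constant: 0.46·0.0530889 + 0.54·0.0174813 = 0.0338608.
P(A | observation) = 0.0244209 / 0.0338608 = 0.721215.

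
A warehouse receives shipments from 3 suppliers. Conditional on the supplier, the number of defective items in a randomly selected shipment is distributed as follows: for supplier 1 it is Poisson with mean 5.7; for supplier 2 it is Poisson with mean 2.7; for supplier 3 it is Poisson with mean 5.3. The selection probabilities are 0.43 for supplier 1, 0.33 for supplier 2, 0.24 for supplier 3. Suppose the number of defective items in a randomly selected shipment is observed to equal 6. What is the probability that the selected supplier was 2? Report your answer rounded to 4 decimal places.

Likelihoods P(X=6 | ·): 1: 0.159382; 2: 0.0361622; 3: 0.15366.
Posterior ∝ prior × likelihood. Numerator for 2: 0.33·0.0361622 = 0.0119335.
Normalizing constant: 0.43·0.159382 + 0.33·0.0361622 + 0.24·0.15366 = 0.117346.
P(2 | observation) = 0.0119335 / 0.117346 = 0.101695.

0.1017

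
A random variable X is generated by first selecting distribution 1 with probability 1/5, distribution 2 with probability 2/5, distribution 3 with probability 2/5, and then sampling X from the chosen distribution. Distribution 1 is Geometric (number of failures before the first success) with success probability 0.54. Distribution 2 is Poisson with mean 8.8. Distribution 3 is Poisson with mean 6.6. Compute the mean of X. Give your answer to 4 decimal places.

Component means — 1: 0.851852; 2: 8.8; 3: 6.6.
E[X] = 0.2·0.851852 + 0.4·8.8 + 0.4·6.6 = 6.33037.

6.3304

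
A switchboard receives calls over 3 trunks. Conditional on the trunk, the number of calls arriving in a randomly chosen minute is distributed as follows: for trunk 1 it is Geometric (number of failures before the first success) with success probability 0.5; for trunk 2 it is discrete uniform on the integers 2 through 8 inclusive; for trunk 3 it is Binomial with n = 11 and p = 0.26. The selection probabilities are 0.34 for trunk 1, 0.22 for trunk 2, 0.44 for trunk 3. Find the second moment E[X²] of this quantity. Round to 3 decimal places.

11.930

For each component E[X²] = Var + (mean)², giving 1: 3; 2: 29; 3: 10.296.
Overall E[X²] = 0.34·3 + 0.22·29 + 0.44·10.296 = 11.9302.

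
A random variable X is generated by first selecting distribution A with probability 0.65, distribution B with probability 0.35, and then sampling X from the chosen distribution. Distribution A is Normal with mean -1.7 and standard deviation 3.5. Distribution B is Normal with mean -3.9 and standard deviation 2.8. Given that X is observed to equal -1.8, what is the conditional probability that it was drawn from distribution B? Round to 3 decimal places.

Likelihoods f(-1.8 | ·): A: 0.113937; B: 0.107549.
Posterior ∝ prior × likelihood. Numerator for B: 0.35·0.107549 = 0.0376422.
Normalizing constant: 0.65·0.113937 + 0.35·0.107549 = 0.111701.
P(B | observation) = 0.0376422 / 0.111701 = 0.33699.

0.337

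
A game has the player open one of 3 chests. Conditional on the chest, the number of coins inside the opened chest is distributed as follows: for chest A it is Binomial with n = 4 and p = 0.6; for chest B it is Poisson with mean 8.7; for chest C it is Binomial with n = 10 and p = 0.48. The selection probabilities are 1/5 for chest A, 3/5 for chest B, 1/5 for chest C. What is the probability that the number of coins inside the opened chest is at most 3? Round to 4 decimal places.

0.2311

Conditional on each chest, P(X ≤ 3): A: 0.8704; B: 0.0262032; C: 0.206652.
By total probability, P(X ≤ 3) = 0.2·0.8704 + 0.6·0.0262032 + 0.2·0.206652 = 0.231132.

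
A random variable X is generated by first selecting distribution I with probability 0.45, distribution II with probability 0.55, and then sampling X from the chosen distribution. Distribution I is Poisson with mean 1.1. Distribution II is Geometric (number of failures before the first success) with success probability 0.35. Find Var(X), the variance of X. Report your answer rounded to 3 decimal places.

Per component, I: μ=1.1, E[X²]=2.31; II: μ=1.85714, E[X²]=8.7551.
E[X] = 0.45·1.1 + 0.55·1.85714 = 1.51643.
E[X²] = 0.45·2.31 + 0.55·8.7551 = 5.85481.
Var(X) = E[X²] − (E[X])² = 5.85481 − 2.29956 = 3.55525.

3.555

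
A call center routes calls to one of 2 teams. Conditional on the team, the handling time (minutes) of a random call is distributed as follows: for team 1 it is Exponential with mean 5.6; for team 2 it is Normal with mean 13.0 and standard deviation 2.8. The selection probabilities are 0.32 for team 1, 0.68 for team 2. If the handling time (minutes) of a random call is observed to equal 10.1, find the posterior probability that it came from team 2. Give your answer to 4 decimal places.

0.8576

Likelihoods f(10.1 | ·): 1: 0.0294124; 2: 0.0833331.
Posterior ∝ prior × likelihood. Numerator for 2: 0.68·0.0833331 = 0.0566665.
Normalizing constant: 0.32·0.0294124 + 0.68·0.0833331 = 0.0660785.
P(2 | observation) = 0.0566665 / 0.0660785 = 0.857564.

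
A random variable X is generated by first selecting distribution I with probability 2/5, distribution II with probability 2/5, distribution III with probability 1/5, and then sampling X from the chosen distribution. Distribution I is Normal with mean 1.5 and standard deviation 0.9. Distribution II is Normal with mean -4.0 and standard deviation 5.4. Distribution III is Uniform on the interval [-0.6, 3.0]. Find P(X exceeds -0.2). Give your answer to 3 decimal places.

Conditional on each component, P(X > -0.2): I: 0.970547; II: 0.240809; III: 0.888889.
By total probability, P(X > -0.2) = 0.4·0.970547 + 0.4·0.240809 + 0.2·0.888889 = 0.66232.

0.662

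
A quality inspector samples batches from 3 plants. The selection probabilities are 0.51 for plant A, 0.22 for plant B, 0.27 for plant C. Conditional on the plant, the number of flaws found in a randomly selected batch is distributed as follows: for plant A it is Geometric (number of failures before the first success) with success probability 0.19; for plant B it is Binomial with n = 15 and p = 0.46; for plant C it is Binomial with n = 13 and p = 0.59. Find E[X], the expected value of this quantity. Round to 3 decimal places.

5.763

Component means — A: 4.26316; B: 6.9; C: 7.67.
E[X] = 0.51·4.26316 + 0.22·6.9 + 0.27·7.67 = 5.76311.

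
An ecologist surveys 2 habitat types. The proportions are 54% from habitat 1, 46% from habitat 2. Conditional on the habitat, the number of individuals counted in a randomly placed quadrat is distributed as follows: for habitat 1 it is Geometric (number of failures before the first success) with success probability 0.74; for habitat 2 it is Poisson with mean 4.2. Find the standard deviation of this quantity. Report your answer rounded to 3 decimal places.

Per component, 1: μ=0.351351, E[X²]=0.598247; 2: μ=4.2, E[X²]=21.84.
E[X] = 0.54·0.351351 + 0.46·4.2 = 2.12173.
E[X²] = 0.54·0.598247 + 0.46·21.84 = 10.3695.
Var(X) = E[X²] − (E[X])² = 10.3695 − 4.50174 = 5.86772.
SD(X) = √5.86772 = 2.42234.

2.422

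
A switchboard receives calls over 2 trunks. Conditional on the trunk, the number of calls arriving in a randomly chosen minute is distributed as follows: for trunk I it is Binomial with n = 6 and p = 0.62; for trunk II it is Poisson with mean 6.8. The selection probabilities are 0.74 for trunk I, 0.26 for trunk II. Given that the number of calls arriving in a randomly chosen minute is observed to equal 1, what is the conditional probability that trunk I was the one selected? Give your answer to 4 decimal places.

0.9172

Likelihoods P(X=1 | ·): I: 0.0294755; II: 0.00757367.
Posterior ∝ prior × likelihood. Numerator for I: 0.74·0.0294755 = 0.0218119.
Normalizing constant: 0.74·0.0294755 + 0.26·0.00757367 = 0.023781.
P(I | observation) = 0.0218119 / 0.023781 = 0.917196.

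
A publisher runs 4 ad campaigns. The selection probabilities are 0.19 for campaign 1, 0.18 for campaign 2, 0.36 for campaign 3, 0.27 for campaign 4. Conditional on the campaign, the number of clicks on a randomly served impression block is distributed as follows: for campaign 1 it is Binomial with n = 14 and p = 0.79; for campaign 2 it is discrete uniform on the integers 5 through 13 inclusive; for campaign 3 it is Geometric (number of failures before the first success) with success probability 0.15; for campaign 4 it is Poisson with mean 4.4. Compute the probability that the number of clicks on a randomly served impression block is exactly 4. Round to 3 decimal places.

0.080

Conditional on each campaign, P(X = 4): 1: 6.50332e-05; 2: 0; 3: 0.0783009; 4: 0.191736.
By total probability, P(X = 4) = 0.19·6.50332e-05 + 0.18·0 + 0.36·0.0783009 + 0.27·0.191736 = 0.0799694.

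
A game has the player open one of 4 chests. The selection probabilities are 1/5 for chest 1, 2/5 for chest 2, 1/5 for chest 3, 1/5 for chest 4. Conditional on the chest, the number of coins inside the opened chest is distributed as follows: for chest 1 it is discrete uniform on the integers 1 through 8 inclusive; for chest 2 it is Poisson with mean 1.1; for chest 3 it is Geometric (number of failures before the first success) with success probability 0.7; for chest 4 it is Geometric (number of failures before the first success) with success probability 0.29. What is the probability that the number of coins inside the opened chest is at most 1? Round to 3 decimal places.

0.586

Conditional on each chest, P(X ≤ 1): 1: 0.125; 2: 0.699029; 3: 0.91; 4: 0.4959.
By total probability, P(X ≤ 1) = 0.2·0.125 + 0.4·0.699029 + 0.2·0.91 + 0.2·0.4959 = 0.585792.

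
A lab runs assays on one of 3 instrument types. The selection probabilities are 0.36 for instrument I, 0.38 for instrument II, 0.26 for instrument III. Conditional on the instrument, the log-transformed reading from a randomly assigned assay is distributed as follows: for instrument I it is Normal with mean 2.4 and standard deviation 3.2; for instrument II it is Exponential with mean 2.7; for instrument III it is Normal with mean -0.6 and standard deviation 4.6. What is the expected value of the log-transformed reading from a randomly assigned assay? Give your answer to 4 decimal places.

Component means — I: 2.4; II: 2.7; III: -0.6.
E[X] = 0.36·2.4 + 0.38·2.7 + 0.26·-0.6 = 1.734.

1.7340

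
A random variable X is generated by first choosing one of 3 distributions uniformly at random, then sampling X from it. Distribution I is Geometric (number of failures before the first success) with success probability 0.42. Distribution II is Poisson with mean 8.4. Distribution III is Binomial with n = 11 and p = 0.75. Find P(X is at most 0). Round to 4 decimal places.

Conditional on each component, P(X ≤ 0): I: 0.42; II: 0.000224867; III: 2.38419e-07.
By total probability, P(X ≤ 0) = 0.333333·0.42 + 0.333333·0.000224867 + 0.333333·2.38419e-07 = 0.140075.

0.1401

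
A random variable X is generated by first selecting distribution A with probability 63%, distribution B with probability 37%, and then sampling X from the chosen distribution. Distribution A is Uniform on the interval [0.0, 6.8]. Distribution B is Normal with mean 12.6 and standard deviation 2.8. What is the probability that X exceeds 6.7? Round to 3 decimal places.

0.373

Conditional on each component, P(X > 6.7): A: 0.0147059; B: 0.982447.
By total probability, P(X > 6.7) = 0.63·0.0147059 + 0.37·0.982447 = 0.37277.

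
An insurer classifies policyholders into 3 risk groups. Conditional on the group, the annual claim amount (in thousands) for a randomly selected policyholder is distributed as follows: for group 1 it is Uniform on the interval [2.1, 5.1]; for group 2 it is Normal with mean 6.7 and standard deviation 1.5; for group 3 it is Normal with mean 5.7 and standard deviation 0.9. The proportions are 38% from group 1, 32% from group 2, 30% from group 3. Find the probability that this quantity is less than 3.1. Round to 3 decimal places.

Conditional on each group, P(X < 3.1): 1: 0.333333; 2: 0.00819754; 3: 0.00193303.
By total probability, P(X < 3.1) = 0.38·0.333333 + 0.32·0.00819754 + 0.3·0.00193303 = 0.12987.

0.130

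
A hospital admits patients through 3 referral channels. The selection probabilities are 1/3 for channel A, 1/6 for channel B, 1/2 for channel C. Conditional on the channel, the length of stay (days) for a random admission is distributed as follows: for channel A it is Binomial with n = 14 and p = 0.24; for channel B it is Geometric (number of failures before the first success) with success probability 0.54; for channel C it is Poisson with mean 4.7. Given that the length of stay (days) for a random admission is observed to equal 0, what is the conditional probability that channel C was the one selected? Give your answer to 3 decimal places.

0.045

Likelihoods P(X=0 | ·): A: 0.0214482; B: 0.54; C: 0.00909528.
Posterior ∝ prior × likelihood. Numerator for C: 0.5·0.00909528 = 0.00454764.
Normalizing constant: 0.333333·0.0214482 + 0.166667·0.54 + 0.5·0.00909528 = 0.101697.
P(C | observation) = 0.00454764 / 0.101697 = 0.0447175.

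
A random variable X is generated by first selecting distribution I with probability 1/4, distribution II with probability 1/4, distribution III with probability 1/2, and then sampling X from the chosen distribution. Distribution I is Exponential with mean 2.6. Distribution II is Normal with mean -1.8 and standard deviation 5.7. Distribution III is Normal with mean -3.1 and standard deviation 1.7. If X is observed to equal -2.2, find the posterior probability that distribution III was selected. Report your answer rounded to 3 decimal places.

0.854

Likelihoods f(-2.2 | ·): I: 0; II: 0.0698177; III: 0.203986.
Posterior ∝ prior × likelihood. Numerator for III: 0.5·0.203986 = 0.101993.
Normalizing constant: 0.25·0 + 0.25·0.0698177 + 0.5·0.203986 = 0.119447.
P(III | observation) = 0.101993 / 0.119447 = 0.853873.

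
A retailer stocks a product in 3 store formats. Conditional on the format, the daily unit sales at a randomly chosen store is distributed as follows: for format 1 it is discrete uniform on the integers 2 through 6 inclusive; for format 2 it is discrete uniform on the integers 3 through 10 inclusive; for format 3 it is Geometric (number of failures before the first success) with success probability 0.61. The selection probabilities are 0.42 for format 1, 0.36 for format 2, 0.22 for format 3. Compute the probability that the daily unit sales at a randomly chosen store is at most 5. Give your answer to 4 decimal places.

Conditional on each format, P(X ≤ 5): 1: 0.8; 2: 0.375; 3: 0.996481.
By total probability, P(X ≤ 5) = 0.42·0.8 + 0.36·0.375 + 0.22·0.996481 = 0.690226.

0.6902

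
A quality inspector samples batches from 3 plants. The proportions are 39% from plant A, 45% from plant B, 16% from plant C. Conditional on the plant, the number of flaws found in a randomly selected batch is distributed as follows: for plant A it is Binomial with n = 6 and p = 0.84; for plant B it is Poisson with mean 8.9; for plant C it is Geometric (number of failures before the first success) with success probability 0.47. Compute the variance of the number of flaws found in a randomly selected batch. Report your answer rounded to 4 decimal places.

12.6228

Per component, A: μ=5.04, E[X²]=26.208; B: μ=8.9, E[X²]=88.11; C: μ=1.12766, E[X²]=3.67089.
E[X] = 0.39·5.04 + 0.45·8.9 + 0.16·1.12766 = 6.15103.
E[X²] = 0.39·26.208 + 0.45·88.11 + 0.16·3.67089 = 50.458.
Var(X) = E[X²] − (E[X])² = 50.458 − 37.8351 = 12.6228.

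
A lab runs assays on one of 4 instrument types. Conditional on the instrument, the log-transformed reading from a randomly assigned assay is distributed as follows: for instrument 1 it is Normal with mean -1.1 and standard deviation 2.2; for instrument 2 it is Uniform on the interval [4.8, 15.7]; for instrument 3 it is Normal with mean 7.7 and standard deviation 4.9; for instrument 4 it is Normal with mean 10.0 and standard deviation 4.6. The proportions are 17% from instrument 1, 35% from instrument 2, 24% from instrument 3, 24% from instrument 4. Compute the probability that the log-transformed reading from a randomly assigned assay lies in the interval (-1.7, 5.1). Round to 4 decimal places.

0.2105

Conditional on each instrument, P(-1.7 < X < 5.1): 1: 0.605054; 2: 0.0275229; 3: 0.270312; 4: 0.137901.
By total probability, P(-1.7 < X < 5.1) = 0.17·0.605054 + 0.35·0.0275229 + 0.24·0.270312 + 0.24·0.137901 = 0.210463.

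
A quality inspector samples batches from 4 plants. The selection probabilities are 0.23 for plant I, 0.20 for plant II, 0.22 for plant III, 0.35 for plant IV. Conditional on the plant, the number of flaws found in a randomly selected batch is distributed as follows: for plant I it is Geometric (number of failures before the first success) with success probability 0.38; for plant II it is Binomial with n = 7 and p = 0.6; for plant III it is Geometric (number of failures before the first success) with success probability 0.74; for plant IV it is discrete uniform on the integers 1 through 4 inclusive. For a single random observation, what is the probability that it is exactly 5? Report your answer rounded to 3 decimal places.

0.060

Conditional on each plant, P(X = 5): I: 0.034813; II: 0.261274; III: 0.000879222; IV: 0.
By total probability, P(X = 5) = 0.23·0.034813 + 0.2·0.261274 + 0.22·0.000879222 + 0.35·0 = 0.0604551.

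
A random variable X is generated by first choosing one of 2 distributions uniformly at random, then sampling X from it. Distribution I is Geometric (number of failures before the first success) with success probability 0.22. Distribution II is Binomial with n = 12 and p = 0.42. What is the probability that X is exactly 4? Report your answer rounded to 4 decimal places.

0.1393

Conditional on each component, P(X = 4): I: 0.0814331; II: 0.197254.
By total probability, P(X = 4) = 0.5·0.0814331 + 0.5·0.197254 = 0.139344.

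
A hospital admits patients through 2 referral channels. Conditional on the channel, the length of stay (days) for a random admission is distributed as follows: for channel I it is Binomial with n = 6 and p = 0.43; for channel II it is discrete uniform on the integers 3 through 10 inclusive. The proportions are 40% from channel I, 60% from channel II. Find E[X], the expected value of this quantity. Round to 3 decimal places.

Component means — I: 2.58; II: 6.5.
E[X] = 0.4·2.58 + 0.6·6.5 = 4.932.

4.932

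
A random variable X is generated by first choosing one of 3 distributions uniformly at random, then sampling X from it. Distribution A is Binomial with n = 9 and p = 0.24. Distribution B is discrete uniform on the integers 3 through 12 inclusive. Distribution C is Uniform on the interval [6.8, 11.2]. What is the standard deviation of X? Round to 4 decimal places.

3.5287

Per component, A: μ=2.16, E[X²]=6.3072; B: μ=7.5, E[X²]=64.5; C: μ=9, E[X²]=82.6133.
E[X] = 0.333333·2.16 + 0.333333·7.5 + 0.333333·9 = 6.22.
E[X²] = 0.333333·6.3072 + 0.333333·64.5 + 0.333333·82.6133 = 51.1402.
Var(X) = E[X²] − (E[X])² = 51.1402 − 38.6884 = 12.4518.
SD(X) = √12.4518 = 3.52871.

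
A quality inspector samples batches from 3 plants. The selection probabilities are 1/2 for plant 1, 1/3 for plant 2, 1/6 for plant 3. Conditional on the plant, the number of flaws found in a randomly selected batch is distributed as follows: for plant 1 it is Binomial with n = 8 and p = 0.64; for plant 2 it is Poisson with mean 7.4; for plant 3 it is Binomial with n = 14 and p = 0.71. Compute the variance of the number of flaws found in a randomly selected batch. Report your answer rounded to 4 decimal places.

7.0296

Per component, 1: μ=5.12, E[X²]=28.0576; 2: μ=7.4, E[X²]=62.16; 3: μ=9.94, E[X²]=101.686.
E[X] = 0.5·5.12 + 0.333333·7.4 + 0.166667·9.94 = 6.68333.
E[X²] = 0.5·28.0576 + 0.333333·62.16 + 0.166667·101.686 = 51.6965.
Var(X) = E[X²] − (E[X])² = 51.6965 − 44.6669 = 7.02956.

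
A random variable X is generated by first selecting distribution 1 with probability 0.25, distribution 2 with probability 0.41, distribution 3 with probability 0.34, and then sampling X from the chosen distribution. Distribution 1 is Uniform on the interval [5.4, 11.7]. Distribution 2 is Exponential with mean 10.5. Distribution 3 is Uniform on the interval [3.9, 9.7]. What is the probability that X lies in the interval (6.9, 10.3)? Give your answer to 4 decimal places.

Conditional on each component, P(6.9 < X < 10.3): 1: 0.539683; 2: 0.143376; 3: 0.482759.
By total probability, P(6.9 < X < 10.3) = 0.25·0.539683 + 0.41·0.143376 + 0.34·0.482759 = 0.357843.

0.3578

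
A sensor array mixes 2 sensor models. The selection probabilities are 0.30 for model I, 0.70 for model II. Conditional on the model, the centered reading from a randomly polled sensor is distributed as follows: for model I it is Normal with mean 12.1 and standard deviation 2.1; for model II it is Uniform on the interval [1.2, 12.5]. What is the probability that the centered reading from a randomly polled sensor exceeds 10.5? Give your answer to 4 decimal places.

Conditional on each model, P(X > 10.5): I: 0.776942; II: 0.176991.
By total probability, P(X > 10.5) = 0.3·0.776942 + 0.7·0.176991 = 0.356976.

0.3570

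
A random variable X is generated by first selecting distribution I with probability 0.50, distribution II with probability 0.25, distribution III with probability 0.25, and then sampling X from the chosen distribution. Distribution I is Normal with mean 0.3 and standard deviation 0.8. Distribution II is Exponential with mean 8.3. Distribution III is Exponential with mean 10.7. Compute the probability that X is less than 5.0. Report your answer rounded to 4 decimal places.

Conditional on each component, P(X < 5.0): I: 1; II: 0.452509; III: 0.373302.
By total probability, P(X < 5.0) = 0.5·1 + 0.25·0.452509 + 0.25·0.373302 = 0.706453.

0.7065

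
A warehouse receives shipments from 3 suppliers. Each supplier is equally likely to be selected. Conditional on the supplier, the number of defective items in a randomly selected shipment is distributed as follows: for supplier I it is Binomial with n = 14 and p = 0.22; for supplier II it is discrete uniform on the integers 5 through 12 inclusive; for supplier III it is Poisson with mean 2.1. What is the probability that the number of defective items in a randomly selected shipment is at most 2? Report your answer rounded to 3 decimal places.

0.342

Conditional on each supplier, P(X ≤ 2): I: 0.376061; II: 0; III: 0.649631.
By total probability, P(X ≤ 2) = 0.333333·0.376061 + 0.333333·0 + 0.333333·0.649631 = 0.341897.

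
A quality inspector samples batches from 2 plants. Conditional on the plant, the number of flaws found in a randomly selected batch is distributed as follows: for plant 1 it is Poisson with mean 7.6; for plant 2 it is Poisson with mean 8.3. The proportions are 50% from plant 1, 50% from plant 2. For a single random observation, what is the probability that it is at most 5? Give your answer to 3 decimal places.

0.198

Conditional on each plant, P(X ≤ 5): 1: 0.230681; 2: 0.165273.
By total probability, P(X ≤ 5) = 0.5·0.230681 + 0.5·0.165273 = 0.197977.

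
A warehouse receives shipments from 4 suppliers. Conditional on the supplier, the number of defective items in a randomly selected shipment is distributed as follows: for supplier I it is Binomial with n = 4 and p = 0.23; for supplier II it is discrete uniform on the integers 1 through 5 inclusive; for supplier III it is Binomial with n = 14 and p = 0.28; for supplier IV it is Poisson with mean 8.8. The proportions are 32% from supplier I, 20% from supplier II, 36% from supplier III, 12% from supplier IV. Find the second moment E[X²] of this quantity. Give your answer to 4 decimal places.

For each component E[X²] = Var + (mean)², giving I: 1.5548; II: 11; III: 18.1888; IV: 86.24.
Overall E[X²] = 0.32·1.5548 + 0.2·11 + 0.36·18.1888 + 0.12·86.24 = 19.5943.

19.5943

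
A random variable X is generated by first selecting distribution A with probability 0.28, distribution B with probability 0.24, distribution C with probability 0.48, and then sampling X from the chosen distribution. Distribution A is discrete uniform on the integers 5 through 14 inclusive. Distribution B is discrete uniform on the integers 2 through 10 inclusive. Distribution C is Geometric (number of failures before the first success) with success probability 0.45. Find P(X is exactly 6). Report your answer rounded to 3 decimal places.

Conditional on each component, P(X = 6): A: 0.1; B: 0.111111; C: 0.0124563.
By total probability, P(X = 6) = 0.28·0.1 + 0.24·0.111111 + 0.48·0.0124563 = 0.0606457.

0.061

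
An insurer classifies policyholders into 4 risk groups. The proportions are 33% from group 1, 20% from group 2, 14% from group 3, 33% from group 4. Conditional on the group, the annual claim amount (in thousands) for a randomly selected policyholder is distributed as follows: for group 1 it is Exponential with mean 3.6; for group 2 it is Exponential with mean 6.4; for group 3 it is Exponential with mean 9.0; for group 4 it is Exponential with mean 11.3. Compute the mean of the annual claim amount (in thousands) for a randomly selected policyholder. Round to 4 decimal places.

Component means — 1: 3.6; 2: 6.4; 3: 9; 4: 11.3.
E[X] = 0.33·3.6 + 0.2·6.4 + 0.14·9 + 0.33·11.3 = 7.457.

7.4570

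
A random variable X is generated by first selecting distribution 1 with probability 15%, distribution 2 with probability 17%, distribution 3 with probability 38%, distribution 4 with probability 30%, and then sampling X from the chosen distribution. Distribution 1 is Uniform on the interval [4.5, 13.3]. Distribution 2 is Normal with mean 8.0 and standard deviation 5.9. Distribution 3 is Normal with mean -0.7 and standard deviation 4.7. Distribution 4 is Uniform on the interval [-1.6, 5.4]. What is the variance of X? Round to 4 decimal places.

Per component, 1: μ=8.9, E[X²]=85.6633; 2: μ=8, E[X²]=98.81; 3: μ=-0.7, E[X²]=22.58; 4: μ=1.9, E[X²]=7.69333.
E[X] = 0.15·8.9 + 0.17·8 + 0.38·-0.7 + 0.3·1.9 = 2.999.
E[X²] = 0.15·85.6633 + 0.17·98.81 + 0.38·22.58 + 0.3·7.69333 = 40.5356.
Var(X) = E[X²] − (E[X])² = 40.5356 − 8.994 = 31.5416.

31.5416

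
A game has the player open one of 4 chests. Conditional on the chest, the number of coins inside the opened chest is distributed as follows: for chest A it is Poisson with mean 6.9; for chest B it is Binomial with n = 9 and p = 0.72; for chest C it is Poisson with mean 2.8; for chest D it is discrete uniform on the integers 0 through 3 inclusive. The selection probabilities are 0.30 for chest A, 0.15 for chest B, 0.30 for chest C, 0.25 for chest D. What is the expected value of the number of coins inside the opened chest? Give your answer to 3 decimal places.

4.257

Component means — A: 6.9; B: 6.48; C: 2.8; D: 1.5.
E[X] = 0.3·6.9 + 0.15·6.48 + 0.3·2.8 + 0.25·1.5 = 4.257.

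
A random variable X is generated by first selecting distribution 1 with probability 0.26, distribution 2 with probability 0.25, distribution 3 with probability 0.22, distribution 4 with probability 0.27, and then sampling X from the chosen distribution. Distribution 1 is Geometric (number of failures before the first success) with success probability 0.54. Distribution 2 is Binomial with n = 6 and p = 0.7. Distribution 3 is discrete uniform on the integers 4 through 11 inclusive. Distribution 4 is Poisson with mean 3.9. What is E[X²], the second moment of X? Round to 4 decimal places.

For each component E[X²] = Var + (mean)², giving 1: 2.30316; 2: 18.9; 3: 61.5; 4: 19.11.
Overall E[X²] = 0.26·2.30316 + 0.25·18.9 + 0.22·61.5 + 0.27·19.11 = 24.0135.

24.0135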